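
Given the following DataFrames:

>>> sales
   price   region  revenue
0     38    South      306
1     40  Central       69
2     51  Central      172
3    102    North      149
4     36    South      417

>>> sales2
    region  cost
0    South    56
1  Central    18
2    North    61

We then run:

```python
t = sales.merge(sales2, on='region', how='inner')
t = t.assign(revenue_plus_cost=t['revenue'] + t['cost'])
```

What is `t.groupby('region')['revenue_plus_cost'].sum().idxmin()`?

North

merge on 'region' (how='inner') → 5 rows:
   price   region  revenue  cost
0     38    South      306    56
1     40  Central       69    18
2     51  Central      172    18
3    102    North      149    61
4     36    South      417    56
add column revenue_plus_cost = t['revenue'] + t['cost']:
   price   region  revenue  cost  revenue_plus_cost
0     38    South      306    56                362
1     40  Central       69    18                 87
2     51  Central      172    18                190
3    102    North      149    61                210
4     36    South      417    56                473
group by region, sum of revenue_plus_cost:
region
Central    277
North      210
South      835
Name: revenue_plus_cost, dtype: int64
Then the label with the smallest value: North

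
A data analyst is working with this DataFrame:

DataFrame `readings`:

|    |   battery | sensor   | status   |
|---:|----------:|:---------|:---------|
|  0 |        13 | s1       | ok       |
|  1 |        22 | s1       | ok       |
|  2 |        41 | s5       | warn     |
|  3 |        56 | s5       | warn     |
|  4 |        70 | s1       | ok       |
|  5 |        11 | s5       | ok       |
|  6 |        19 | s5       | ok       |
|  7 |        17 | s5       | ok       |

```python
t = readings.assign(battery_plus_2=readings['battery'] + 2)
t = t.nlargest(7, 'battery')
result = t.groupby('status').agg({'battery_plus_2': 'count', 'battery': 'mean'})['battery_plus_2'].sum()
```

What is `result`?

7

add column battery_plus_2 = readings['battery'] + 2:
   battery sensor status  battery_plus_2
0       13     s1     ok              15
1       22     s1     ok              24
2       41     s5   warn              43
3       56     s5   warn              58
4       70     s1     ok              72
5       11     s5     ok              13
6       19     s5     ok              21
7       17     s5     ok              19
take 7 rows with largest battery:
   battery sensor status  battery_plus_2
4       70     s1     ok              72
3       56     s5   warn              58
2       41     s5   warn              43
1       22     s1     ok              24
6       19     s5     ok              21
7       17     s5     ok              19
0       13     s1     ok              15
group by status: count(battery_plus_2), mean(battery):
        battery_plus_2  battery
status                         
ok                   5     28.2
warn                 2     48.5
Reading off the sum of column 'battery_plus_2', we get 7.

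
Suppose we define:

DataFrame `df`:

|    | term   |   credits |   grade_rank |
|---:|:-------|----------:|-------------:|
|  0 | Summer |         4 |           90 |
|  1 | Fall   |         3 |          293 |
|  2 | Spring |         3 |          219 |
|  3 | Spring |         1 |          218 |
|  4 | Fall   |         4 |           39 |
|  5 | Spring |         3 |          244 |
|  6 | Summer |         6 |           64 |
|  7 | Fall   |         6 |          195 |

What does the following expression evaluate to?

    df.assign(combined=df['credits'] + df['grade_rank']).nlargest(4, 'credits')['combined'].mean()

102.0

add column combined = df['credits'] + df['grade_rank']:
     term  credits  grade_rank  combined
0  Summer        4          90        94
1    Fall        3         293       296
2  Spring        3         219       222
3  Spring        1         218       219
4    Fall        4          39        43
5  Spring        3         244       247
6  Summer        6          64        70
7    Fall        6         195       201
take 4 rows with largest credits:
     term  credits  grade_rank  combined
6  Summer        6          64        70
7    Fall        6         195       201
0  Summer        4          90        94
4    Fall        4          39        43
Then the mean of column 'combined': 102.0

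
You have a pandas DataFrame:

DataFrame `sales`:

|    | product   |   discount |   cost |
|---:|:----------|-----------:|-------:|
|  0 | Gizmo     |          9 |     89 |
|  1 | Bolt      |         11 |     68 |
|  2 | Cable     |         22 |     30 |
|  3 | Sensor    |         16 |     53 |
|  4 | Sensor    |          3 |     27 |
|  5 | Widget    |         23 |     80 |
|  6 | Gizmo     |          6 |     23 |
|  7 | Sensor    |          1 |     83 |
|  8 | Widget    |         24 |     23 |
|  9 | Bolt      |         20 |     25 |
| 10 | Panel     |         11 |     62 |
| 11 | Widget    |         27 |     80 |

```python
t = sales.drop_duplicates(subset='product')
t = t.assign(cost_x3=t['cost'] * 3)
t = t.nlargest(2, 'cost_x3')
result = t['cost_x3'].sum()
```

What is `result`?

507

drop duplicate product (keep=first):
   product  discount  cost
0    Gizmo         9    89
1     Bolt        11    68
2    Cable        22    30
3   Sensor        16    53
5   Widget        23    80
10   Panel        11    62
add column cost_x3 = t['cost'] * 3:
   product  discount  cost  cost_x3
0    Gizmo         9    89      267
1     Bolt        11    68      204
2    Cable        22    30       90
3   Sensor        16    53      159
5   Widget        23    80      240
10   Panel        11    62      186
take 2 rows with largest cost_x3:
  product  discount  cost  cost_x3
0   Gizmo         9    89      267
5  Widget        23    80      240
Taking the sum of column 'cost_x3' gives 507.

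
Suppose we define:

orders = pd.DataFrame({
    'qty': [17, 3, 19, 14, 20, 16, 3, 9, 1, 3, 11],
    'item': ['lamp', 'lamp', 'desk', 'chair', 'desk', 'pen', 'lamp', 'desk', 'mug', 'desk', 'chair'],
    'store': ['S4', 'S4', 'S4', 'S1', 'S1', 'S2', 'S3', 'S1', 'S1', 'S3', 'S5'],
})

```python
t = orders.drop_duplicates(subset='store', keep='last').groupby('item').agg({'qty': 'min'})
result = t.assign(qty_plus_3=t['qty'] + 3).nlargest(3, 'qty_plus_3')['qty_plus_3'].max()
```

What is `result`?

19

drop duplicate store (keep=last):
    qty   item store
2    19   desk    S4
5    16    pen    S2
8     1    mug    S1
9     3   desk    S3
10   11  chair    S5
group by item, min of qty:
       qty
item      
chair   11
desk     3
mug      1
pen     16
add column qty_plus_3 = t['qty'] + 3:
       qty  qty_plus_3
item                  
chair   11          14
desk     3           6
mug      1           4
pen     16          19
take 3 rows with largest qty_plus_3:
       qty  qty_plus_3
item                  
pen     16          19
chair   11          14
desk     3           6
Hence 19.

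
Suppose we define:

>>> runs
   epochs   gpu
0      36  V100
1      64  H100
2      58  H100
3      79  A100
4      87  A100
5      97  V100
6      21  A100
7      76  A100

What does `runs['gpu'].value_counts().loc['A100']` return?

value_counts of gpu:
gpu
A100    4
V100    2
H100    2
Name: count, dtype: int64
So loc['A100'] = 4.

4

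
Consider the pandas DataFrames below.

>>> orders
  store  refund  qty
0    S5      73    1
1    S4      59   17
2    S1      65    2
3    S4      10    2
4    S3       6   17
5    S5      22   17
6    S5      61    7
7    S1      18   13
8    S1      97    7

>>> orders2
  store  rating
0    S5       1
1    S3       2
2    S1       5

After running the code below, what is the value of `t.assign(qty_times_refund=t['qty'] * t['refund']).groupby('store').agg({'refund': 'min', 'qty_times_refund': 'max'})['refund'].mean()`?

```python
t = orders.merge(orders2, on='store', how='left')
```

merge on 'store' (how='left') → 9 rows:
  store  refund  qty  rating
0    S5      73    1     1.0
1    S4      59   17     NaN
2    S1      65    2     5.0
3    S4      10    2     NaN
4    S3       6   17     2.0
5    S5      22   17     1.0
6    S5      61    7     1.0
7    S1      18   13     5.0
8    S1      97    7     5.0
add column qty_times_refund = t['qty'] * t['refund']:
  store  refund  qty  rating  qty_times_refund
0    S5      73    1     1.0                73
1    S4      59   17     NaN              1003
2    S1      65    2     5.0               130
3    S4      10    2     NaN                20
4    S3       6   17     2.0               102
5    S5      22   17     1.0               374
6    S5      61    7     1.0               427
7    S1      18   13     5.0               234
8    S1      97    7     5.0               679
group by store: min(refund), max(qty_times_refund):
       refund  qty_times_refund
store                          
S1         18               679
S3          6               102
S4         10              1003
S5         22               427

14.0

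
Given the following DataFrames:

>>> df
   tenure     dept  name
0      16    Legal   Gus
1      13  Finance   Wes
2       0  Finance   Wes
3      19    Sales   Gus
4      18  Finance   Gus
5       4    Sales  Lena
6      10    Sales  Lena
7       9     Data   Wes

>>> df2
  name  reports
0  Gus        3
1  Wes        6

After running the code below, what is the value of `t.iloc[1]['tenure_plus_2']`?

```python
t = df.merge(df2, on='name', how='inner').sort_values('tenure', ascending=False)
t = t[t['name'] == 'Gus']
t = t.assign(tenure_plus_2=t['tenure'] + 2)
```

merge on 'name' (how='inner') → 6 rows:
   tenure     dept name  reports
0      16    Legal  Gus        3
1      13  Finance  Wes        6
2       0  Finance  Wes        6
3      19    Sales  Gus        3
4      18  Finance  Gus        3
5       9     Data  Wes        6
sort by tenure descending:
   tenure     dept name  reports
3      19    Sales  Gus        3
4      18  Finance  Gus        3
0      16    Legal  Gus        3
1      13  Finance  Wes        6
5       9     Data  Wes        6
2       0  Finance  Wes        6
filter rows where name == 'Gus':
   tenure     dept name  reports
3      19    Sales  Gus        3
4      18  Finance  Gus        3
0      16    Legal  Gus        3
add column tenure_plus_2 = t['tenure'] + 2:
   tenure     dept name  reports  tenure_plus_2
3      19    Sales  Gus        3             21
4      18  Finance  Gus        3             20
0      16    Legal  Gus        3             18
Reading off the value at position 1, column 'tenure_plus_2', we get 20.

20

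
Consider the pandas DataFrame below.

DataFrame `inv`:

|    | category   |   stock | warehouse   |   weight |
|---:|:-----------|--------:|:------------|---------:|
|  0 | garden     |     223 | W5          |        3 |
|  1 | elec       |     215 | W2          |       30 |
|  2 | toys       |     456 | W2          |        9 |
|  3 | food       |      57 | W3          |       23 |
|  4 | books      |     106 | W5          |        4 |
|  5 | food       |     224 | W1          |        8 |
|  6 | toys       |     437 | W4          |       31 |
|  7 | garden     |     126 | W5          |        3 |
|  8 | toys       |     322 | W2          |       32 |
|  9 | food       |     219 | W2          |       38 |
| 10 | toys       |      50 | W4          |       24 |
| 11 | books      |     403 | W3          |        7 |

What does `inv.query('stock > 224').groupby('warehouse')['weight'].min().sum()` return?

47

filter rows where stock > 224:
   category  stock warehouse  weight
2      toys    456        W2       9
6      toys    437        W4      31
8      toys    322        W2      32
11    books    403        W3       7
group by warehouse, min of weight:
warehouse
W2     9
W3     7
W4    31
Name: weight, dtype: int64
Finally, sum of the resulting series = 47.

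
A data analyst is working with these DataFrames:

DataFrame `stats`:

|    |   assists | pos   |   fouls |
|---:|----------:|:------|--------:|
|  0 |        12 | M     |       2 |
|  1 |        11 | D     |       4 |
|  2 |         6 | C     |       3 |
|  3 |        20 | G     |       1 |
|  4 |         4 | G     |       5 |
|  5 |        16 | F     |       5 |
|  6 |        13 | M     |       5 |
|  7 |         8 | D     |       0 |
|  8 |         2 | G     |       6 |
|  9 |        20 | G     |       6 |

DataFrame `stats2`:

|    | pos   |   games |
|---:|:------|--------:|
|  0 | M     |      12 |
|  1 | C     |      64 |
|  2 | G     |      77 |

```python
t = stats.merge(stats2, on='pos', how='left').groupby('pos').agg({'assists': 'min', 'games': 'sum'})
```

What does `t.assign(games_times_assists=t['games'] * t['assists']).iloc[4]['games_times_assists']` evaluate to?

288.0

merge on 'pos' (how='left') → 10 rows:
   assists pos  fouls  games
0       12   M      2   12.0
1       11   D      4    NaN
2        6   C      3   64.0
3       20   G      1   77.0
4        4   G      5   77.0
5       16   F      5    NaN
6       13   M      5   12.0
7        8   D      0    NaN
8        2   G      6   77.0
9       20   G      6   77.0
group by pos: min(assists), sum(games):
     assists  games
pos                
C          6   64.0
D          8    0.0
F         16    0.0
G          2  308.0
M         12   24.0
add column games_times_assists = t['games'] * t['assists']:
     assists  games  games_times_assists
pos                                     
C          6   64.0                384.0
D          8    0.0                  0.0
F         16    0.0                  0.0
G          2  308.0                616.0
M         12   24.0                288.0
So iloc[4]['games_times_assists'] = 288.0.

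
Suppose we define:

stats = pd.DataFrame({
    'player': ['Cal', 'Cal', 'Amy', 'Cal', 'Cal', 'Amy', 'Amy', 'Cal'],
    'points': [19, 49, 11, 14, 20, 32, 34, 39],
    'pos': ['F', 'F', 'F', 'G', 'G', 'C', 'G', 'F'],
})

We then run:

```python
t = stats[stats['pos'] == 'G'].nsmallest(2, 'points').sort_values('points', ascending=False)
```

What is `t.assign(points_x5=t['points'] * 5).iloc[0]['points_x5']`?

100

filter rows where pos == 'G':
  player  points pos
3    Cal      14   G
4    Cal      20   G
6    Amy      34   G
take 2 rows with smallest points:
  player  points pos
3    Cal      14   G
4    Cal      20   G
sort by points descending:
  player  points pos
4    Cal      20   G
3    Cal      14   G
add column points_x5 = t['points'] * 5:
  player  points pos  points_x5
4    Cal      20   G        100
3    Cal      14   G         70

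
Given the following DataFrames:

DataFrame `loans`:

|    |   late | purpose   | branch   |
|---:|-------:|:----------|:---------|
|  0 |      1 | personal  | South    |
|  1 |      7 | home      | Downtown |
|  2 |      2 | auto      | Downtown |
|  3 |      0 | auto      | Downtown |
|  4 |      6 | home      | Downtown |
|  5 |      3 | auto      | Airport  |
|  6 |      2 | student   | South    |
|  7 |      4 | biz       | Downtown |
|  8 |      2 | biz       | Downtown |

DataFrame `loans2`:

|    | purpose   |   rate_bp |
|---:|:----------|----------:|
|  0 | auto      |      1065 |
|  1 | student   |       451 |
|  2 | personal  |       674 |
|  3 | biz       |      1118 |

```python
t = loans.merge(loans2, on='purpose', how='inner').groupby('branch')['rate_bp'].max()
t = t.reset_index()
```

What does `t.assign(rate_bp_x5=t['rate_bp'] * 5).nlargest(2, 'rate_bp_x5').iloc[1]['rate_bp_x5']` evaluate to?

merge on 'purpose' (how='inner') → 7 rows:
   late   purpose    branch  rate_bp
0     1  personal     South      674
1     2      auto  Downtown     1065
2     0      auto  Downtown     1065
3     3      auto   Airport     1065
4     2   student     South      451
5     4       biz  Downtown     1118
6     2       biz  Downtown     1118
group by branch, max of rate_bp:
branch
Airport     1065
Downtown    1118
South        674
Name: rate_bp, dtype: int64
reset_index():
     branch  rate_bp
0   Airport     1065
1  Downtown     1118
2     South      674
add column rate_bp_x5 = t['rate_bp'] * 5:
     branch  rate_bp  rate_bp_x5
0   Airport     1065        5325
1  Downtown     1118        5590
2     South      674        3370
take 2 rows with largest rate_bp_x5:
     branch  rate_bp  rate_bp_x5
1  Downtown     1118        5590
0   Airport     1065        5325
Taking the value at position 1, column 'rate_bp_x5' gives 5325.

5325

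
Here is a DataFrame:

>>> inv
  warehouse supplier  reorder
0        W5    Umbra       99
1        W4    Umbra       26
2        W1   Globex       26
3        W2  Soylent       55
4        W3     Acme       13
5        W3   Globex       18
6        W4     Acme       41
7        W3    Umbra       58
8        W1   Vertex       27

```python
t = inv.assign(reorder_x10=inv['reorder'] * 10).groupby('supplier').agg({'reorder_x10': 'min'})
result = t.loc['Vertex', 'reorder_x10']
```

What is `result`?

add column reorder_x10 = inv['reorder'] * 10:
  warehouse supplier  reorder  reorder_x10
0        W5    Umbra       99          990
1        W4    Umbra       26          260
2        W1   Globex       26          260
3        W2  Soylent       55          550
4        W3     Acme       13          130
5        W3   Globex       18          180
6        W4     Acme       41          410
7        W3    Umbra       58          580
8        W1   Vertex       27          270
group by supplier, min of reorder_x10:
          reorder_x10
supplier             
Acme              130
Globex            180
Soylent           550
Umbra             260
Vertex            270
value at row 'Vertex', column 'reorder_x10' → 270

270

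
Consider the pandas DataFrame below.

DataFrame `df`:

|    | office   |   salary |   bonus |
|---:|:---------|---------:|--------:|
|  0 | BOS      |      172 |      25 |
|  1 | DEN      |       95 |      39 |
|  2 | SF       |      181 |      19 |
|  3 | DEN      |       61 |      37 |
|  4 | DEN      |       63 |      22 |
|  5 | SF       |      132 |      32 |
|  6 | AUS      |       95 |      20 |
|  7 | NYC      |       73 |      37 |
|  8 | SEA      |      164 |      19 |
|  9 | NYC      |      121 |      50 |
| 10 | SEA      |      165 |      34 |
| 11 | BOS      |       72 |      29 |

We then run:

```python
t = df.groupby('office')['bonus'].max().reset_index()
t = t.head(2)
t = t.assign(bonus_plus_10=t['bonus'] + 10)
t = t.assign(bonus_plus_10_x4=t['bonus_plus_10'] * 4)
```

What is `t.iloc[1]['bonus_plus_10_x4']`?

156

group by office, max of bonus:
office
AUS    20
BOS    29
DEN    39
NYC    50
SEA    34
SF     32
Name: bonus, dtype: int64
reset_index():
  office  bonus
0    AUS     20
1    BOS     29
2    DEN     39
3    NYC     50
4    SEA     34
5     SF     32
take first 2 rows:
  office  bonus
0    AUS     20
1    BOS     29
add column bonus_plus_10 = t['bonus'] + 10:
  office  bonus  bonus_plus_10
0    AUS     20             30
1    BOS     29             39
add column bonus_plus_10_x4 = t['bonus_plus_10'] * 4:
  office  bonus  bonus_plus_10  bonus_plus_10_x4
0    AUS     20             30               120
1    BOS     29             39               156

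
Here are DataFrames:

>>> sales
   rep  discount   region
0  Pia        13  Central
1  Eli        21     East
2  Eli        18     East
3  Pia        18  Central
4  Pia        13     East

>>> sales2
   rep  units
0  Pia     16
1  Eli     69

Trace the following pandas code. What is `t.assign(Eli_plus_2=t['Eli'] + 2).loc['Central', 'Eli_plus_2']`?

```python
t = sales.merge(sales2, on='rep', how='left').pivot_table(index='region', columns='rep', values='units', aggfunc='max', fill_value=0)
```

2

merge on 'rep' (how='left') → 5 rows:
   rep  discount   region  units
0  Pia        13  Central     16
1  Eli        21     East     69
2  Eli        18     East     69
3  Pia        18  Central     16
4  Pia        13     East     16
pivot: rows=region, cols=rep, max(units):
rep      Eli  Pia
region           
Central    0   16
East      69   16
add column Eli_plus_2 = t['Eli'] + 2:
rep      Eli  Pia  Eli_plus_2
region                       
Central    0   16           2
East      69   16          71
Hence 2.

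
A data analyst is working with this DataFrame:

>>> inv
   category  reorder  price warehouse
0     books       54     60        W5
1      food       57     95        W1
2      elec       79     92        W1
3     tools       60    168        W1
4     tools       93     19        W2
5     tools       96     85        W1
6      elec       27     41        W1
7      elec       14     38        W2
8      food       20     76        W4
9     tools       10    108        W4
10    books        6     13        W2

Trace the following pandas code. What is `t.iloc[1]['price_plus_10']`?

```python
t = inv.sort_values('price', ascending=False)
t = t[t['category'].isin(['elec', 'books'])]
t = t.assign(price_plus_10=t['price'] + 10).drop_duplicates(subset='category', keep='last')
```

23

sort by price descending:
   category  reorder  price warehouse
3     tools       60    168        W1
9     tools       10    108        W4
1      food       57     95        W1
2      elec       79     92        W1
5     tools       96     85        W1
8      food       20     76        W4
0     books       54     60        W5
6      elec       27     41        W1
7      elec       14     38        W2
4     tools       93     19        W2
10    books        6     13        W2
filter rows where category in ['elec', 'books']:
   category  reorder  price warehouse
2      elec       79     92        W1
0     books       54     60        W5
6      elec       27     41        W1
7      elec       14     38        W2
10    books        6     13        W2
add column price_plus_10 = t['price'] + 10:
   category  reorder  price warehouse  price_plus_10
2      elec       79     92        W1            102
0     books       54     60        W5             70
6      elec       27     41        W1             51
7      elec       14     38        W2             48
10    books        6     13        W2             23
drop duplicate category (keep=last):
   category  reorder  price warehouse  price_plus_10
7      elec       14     38        W2             48
10    books        6     13        W2             23
So iloc[1]['price_plus_10'] = 23.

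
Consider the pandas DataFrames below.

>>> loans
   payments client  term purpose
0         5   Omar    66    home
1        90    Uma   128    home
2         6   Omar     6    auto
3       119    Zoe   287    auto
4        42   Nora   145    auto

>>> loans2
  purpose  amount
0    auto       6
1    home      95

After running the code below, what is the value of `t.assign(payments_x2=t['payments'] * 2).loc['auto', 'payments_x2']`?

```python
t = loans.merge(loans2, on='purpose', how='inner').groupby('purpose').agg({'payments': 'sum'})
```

334

merge on 'purpose' (how='inner') → 5 rows:
   payments client  term purpose  amount
0         5   Omar    66    home      95
1        90    Uma   128    home      95
2         6   Omar     6    auto       6
3       119    Zoe   287    auto       6
4        42   Nora   145    auto       6
group by purpose, sum of payments:
         payments
purpose          
auto          167
home           95
add column payments_x2 = t['payments'] * 2:
         payments  payments_x2
purpose                       
auto          167          334
home           95          190
The value at row 'auto', column 'payments_x2' is 334.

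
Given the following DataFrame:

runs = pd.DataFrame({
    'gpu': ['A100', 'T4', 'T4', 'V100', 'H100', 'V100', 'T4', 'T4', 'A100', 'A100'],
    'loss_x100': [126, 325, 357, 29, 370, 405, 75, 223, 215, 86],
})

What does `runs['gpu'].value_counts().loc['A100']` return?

3

value_counts of gpu:
gpu
T4      4
A100    3
V100    2
H100    1
Name: count, dtype: int64
Taking the value at index 'A100' gives 3.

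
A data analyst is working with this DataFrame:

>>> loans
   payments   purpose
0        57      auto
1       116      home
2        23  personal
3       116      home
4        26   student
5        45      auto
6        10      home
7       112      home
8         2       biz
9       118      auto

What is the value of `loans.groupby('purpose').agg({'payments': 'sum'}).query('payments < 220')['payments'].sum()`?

51

group by purpose, sum of payments:
          payments
purpose           
auto           220
biz              2
home           354
personal        23
student         26
filter rows where payments < 220:
          payments
purpose           
biz              2
personal        23
student         26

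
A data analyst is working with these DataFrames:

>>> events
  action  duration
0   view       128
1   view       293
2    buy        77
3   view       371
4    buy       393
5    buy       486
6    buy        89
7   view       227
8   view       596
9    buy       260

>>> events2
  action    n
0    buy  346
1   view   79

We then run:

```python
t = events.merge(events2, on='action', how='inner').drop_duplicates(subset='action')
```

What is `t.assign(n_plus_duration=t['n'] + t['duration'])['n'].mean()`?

212.5

merge on 'action' (how='inner') → 10 rows:
  action  duration    n
0   view       128   79
1   view       293   79
2    buy        77  346
3   view       371   79
4    buy       393  346
5    buy       486  346
6    buy        89  346
7   view       227   79
8   view       596   79
9    buy       260  346
drop duplicate action (keep=first):
  action  duration    n
0   view       128   79
2    buy        77  346
add column n_plus_duration = t['n'] + t['duration']:
  action  duration    n  n_plus_duration
0   view       128   79              207
2    buy        77  346              423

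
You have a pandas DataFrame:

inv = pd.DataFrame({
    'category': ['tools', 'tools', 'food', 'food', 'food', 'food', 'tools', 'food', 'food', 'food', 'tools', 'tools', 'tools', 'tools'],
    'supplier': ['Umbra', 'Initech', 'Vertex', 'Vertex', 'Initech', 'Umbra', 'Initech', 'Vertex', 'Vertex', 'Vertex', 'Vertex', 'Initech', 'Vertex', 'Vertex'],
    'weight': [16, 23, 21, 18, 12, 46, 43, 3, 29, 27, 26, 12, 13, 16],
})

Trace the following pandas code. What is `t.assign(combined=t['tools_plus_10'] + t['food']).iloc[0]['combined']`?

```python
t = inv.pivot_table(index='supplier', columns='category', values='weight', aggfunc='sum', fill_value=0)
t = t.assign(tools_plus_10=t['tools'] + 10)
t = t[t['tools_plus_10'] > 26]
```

pivot: rows=supplier, cols=category, sum(weight):
category  food  tools
supplier             
Initech     12     78
Umbra       46     16
Vertex      98     55
add column tools_plus_10 = t['tools'] + 10:
category  food  tools  tools_plus_10
supplier                            
Initech     12     78             88
Umbra       46     16             26
Vertex      98     55             65
filter rows where tools_plus_10 > 26:
category  food  tools  tools_plus_10
supplier                            
Initech     12     78             88
Vertex      98     55             65
add column combined = t['tools_plus_10'] + t['food']:
category  food  tools  tools_plus_10  combined
supplier                                      
Initech     12     78             88       100
Vertex      98     55             65       163
The value at position 0, column 'combined' is 100.

100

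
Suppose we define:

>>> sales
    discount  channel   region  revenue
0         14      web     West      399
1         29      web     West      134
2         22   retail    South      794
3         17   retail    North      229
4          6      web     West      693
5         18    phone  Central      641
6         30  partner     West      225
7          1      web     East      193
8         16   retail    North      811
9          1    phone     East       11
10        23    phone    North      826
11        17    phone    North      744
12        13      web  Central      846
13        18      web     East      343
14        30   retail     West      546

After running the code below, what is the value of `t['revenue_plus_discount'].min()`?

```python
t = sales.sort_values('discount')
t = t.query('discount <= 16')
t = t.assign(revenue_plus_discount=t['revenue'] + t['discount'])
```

12

sort by discount:
    discount  channel   region  revenue
7          1      web     East      193
9          1    phone     East       11
4          6      web     West      693
12        13      web  Central      846
0         14      web     West      399
8         16   retail    North      811
3         17   retail    North      229
11        17    phone    North      744
5         18    phone  Central      641
13        18      web     East      343
2         22   retail    South      794
10        23    phone    North      826
1         29      web     West      134
6         30  partner     West      225
14        30   retail     West      546
filter rows where discount <= 16:
    discount channel   region  revenue
7          1     web     East      193
9          1   phone     East       11
4          6     web     West      693
12        13     web  Central      846
0         14     web     West      399
8         16  retail    North      811
add column revenue_plus_discount = t['revenue'] + t['discount']:
    discount channel   region  revenue  revenue_plus_discount
7          1     web     East      193                    194
9          1   phone     East       11                     12
4          6     web     West      693                    699
12        13     web  Central      846                    859
0         14     web     West      399                    413
8         16  retail    North      811                    827
min of column 'revenue_plus_discount' → 12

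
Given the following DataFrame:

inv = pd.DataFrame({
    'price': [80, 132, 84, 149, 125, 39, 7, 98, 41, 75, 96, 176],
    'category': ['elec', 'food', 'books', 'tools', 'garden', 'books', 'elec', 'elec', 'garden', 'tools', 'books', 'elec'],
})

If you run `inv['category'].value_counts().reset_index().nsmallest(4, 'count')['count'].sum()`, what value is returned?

value_counts of category:
category
elec      4
books     3
tools     2
garden    2
food      1
Name: count, dtype: int64
reset_index():
  category  count
0     elec      4
1    books      3
2    tools      2
3   garden      2
4     food      1
take 4 rows with smallest count:
  category  count
4     food      1
2    tools      2
3   garden      2
1    books      3
Then the sum of column 'count': 8

8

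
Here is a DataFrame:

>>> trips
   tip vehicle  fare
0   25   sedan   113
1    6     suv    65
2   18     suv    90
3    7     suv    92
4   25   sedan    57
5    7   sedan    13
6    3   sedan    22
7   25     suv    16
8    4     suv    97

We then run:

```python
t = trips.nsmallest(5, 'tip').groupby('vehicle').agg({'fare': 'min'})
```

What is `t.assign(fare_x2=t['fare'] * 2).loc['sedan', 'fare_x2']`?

26

take 5 rows with smallest tip:
   tip vehicle  fare
6    3   sedan    22
8    4     suv    97
1    6     suv    65
3    7     suv    92
5    7   sedan    13
group by vehicle, min of fare:
         fare
vehicle      
sedan      13
suv        65
add column fare_x2 = t['fare'] * 2:
         fare  fare_x2
vehicle               
sedan      13       26
suv        65      130
Hence 26.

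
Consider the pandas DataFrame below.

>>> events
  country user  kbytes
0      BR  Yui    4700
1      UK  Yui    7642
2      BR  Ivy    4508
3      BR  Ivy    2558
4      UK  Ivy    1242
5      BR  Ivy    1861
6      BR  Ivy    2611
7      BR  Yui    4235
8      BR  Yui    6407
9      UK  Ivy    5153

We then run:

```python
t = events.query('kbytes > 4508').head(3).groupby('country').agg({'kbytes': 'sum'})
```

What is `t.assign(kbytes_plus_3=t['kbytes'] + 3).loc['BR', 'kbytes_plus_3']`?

11110

filter rows where kbytes > 4508:
  country user  kbytes
0      BR  Yui    4700
1      UK  Yui    7642
8      BR  Yui    6407
9      UK  Ivy    5153
take first 3 rows:
  country user  kbytes
0      BR  Yui    4700
1      UK  Yui    7642
8      BR  Yui    6407
group by country, sum of kbytes:
         kbytes
country        
BR        11107
UK         7642
add column kbytes_plus_3 = t['kbytes'] + 3:
         kbytes  kbytes_plus_3
country                       
BR        11107          11110
UK         7642           7645
value at row 'BR', column 'kbytes_plus_3' → 11110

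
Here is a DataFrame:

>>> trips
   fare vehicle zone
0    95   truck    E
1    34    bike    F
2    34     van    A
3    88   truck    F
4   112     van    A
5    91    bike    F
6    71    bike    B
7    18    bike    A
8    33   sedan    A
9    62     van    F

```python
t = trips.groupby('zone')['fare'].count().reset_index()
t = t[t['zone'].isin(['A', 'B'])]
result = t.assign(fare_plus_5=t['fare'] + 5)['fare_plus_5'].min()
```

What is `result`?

6

group by zone, count of fare:
zone
A    4
B    1
E    1
F    4
Name: fare, dtype: int64
reset_index():
  zone  fare
0    A     4
1    B     1
2    E     1
3    F     4
filter rows where zone in ['A', 'B']:
  zone  fare
0    A     4
1    B     1
add column fare_plus_5 = t['fare'] + 5:
  zone  fare  fare_plus_5
0    A     4            9
1    B     1            6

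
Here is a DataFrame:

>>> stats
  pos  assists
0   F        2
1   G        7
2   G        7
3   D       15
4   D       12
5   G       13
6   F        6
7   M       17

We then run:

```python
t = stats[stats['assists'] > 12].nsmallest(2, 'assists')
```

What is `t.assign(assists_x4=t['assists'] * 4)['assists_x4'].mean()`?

56.0

filter rows where assists > 12:
  pos  assists
3   D       15
5   G       13
7   M       17
take 2 rows with smallest assists:
  pos  assists
5   G       13
3   D       15
add column assists_x4 = t['assists'] * 4:
  pos  assists  assists_x4
5   G       13          52
3   D       15          60
mean of column 'assists_x4' → 56.0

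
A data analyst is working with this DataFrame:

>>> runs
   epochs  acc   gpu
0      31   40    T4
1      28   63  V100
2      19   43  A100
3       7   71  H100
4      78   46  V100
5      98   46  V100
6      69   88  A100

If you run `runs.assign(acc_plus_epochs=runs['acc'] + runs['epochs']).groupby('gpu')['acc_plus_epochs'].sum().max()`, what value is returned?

add column acc_plus_epochs = runs['acc'] + runs['epochs']:
   epochs  acc   gpu  acc_plus_epochs
0      31   40    T4               71
1      28   63  V100               91
2      19   43  A100               62
3       7   71  H100               78
4      78   46  V100              124
5      98   46  V100              144
6      69   88  A100              157
group by gpu, sum of acc_plus_epochs:
gpu
A100    219
H100     78
T4       71
V100    359
Name: acc_plus_epochs, dtype: int64
Hence 359.

359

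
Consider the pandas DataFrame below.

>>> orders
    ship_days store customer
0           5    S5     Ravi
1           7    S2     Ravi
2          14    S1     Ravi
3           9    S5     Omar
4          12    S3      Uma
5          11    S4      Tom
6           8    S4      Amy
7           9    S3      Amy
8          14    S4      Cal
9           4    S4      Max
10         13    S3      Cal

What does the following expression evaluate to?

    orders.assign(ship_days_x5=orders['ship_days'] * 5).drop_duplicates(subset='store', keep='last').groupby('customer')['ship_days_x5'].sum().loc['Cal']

65

add column ship_days_x5 = orders['ship_days'] * 5:
    ship_days store customer  ship_days_x5
0           5    S5     Ravi            25
1           7    S2     Ravi            35
2          14    S1     Ravi            70
3           9    S5     Omar            45
4          12    S3      Uma            60
5          11    S4      Tom            55
6           8    S4      Amy            40
7           9    S3      Amy            45
8          14    S4      Cal            70
9           4    S4      Max            20
10         13    S3      Cal            65
drop duplicate store (keep=last):
    ship_days store customer  ship_days_x5
1           7    S2     Ravi            35
2          14    S1     Ravi            70
3           9    S5     Omar            45
9           4    S4      Max            20
10         13    S3      Cal            65
group by customer, sum of ship_days_x5:
customer
Cal      65
Max      20
Omar     45
Ravi    105
Name: ship_days_x5, dtype: int64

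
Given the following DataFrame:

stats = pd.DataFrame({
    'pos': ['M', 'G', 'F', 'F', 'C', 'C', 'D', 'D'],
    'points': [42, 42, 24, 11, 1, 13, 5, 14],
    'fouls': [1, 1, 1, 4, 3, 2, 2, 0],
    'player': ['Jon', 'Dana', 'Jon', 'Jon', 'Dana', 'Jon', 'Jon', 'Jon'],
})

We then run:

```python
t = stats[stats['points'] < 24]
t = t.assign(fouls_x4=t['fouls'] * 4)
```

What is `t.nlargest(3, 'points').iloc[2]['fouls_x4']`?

filter rows where points < 24:
  pos  points  fouls player
3   F      11      4    Jon
4   C       1      3   Dana
5   C      13      2    Jon
6   D       5      2    Jon
7   D      14      0    Jon
add column fouls_x4 = t['fouls'] * 4:
  pos  points  fouls player  fouls_x4
3   F      11      4    Jon        16
4   C       1      3   Dana        12
5   C      13      2    Jon         8
6   D       5      2    Jon         8
7   D      14      0    Jon         0
take 3 rows with largest points:
  pos  points  fouls player  fouls_x4
7   D      14      0    Jon         0
5   C      13      2    Jon         8
3   F      11      4    Jon        16

16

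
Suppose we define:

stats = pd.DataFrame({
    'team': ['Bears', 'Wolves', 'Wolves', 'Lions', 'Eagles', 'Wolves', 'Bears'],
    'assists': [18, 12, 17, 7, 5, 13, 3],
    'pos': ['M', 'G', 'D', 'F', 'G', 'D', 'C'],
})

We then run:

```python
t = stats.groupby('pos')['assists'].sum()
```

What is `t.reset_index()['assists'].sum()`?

75

group by pos, sum of assists:
pos
C     3
D    30
F     7
G    17
M    18
Name: assists, dtype: int64
reset_index():
  pos  assists
0   C        3
1   D       30
2   F        7
3   G       17
4   M       18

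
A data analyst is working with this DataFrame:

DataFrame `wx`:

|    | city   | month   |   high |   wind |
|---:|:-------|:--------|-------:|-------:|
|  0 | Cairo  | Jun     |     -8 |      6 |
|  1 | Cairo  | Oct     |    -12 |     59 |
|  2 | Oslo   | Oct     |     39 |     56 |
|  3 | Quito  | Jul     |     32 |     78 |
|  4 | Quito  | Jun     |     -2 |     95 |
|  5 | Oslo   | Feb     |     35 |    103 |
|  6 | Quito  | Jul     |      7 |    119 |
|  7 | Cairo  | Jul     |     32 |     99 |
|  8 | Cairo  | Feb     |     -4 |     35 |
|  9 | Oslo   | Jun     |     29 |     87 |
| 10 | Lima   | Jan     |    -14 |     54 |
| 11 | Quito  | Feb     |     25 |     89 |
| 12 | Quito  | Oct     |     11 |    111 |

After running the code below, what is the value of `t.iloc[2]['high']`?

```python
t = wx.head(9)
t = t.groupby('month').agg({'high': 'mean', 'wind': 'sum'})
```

-5.0

take first 9 rows:
    city month  high  wind
0  Cairo   Jun    -8     6
1  Cairo   Oct   -12    59
2   Oslo   Oct    39    56
3  Quito   Jul    32    78
4  Quito   Jun    -2    95
5   Oslo   Feb    35   103
6  Quito   Jul     7   119
7  Cairo   Jul    32    99
8  Cairo   Feb    -4    35
group by month: mean(high), sum(wind):
            high  wind
month                 
Feb    15.500000   138
Jul    23.666667   296
Jun    -5.000000   101
Oct    13.500000   115
value at position 2, column 'high' → -5.0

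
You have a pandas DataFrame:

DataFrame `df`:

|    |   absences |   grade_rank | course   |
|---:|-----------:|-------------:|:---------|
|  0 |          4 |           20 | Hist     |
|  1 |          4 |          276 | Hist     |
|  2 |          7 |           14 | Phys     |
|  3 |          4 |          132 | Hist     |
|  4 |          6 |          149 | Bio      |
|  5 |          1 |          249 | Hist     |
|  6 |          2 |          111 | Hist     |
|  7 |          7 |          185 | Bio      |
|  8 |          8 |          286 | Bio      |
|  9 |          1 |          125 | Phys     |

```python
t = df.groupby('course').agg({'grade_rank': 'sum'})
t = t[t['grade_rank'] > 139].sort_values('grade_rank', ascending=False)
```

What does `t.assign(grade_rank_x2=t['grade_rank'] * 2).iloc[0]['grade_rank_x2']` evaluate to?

group by course, sum of grade_rank:
        grade_rank
course            
Bio            620
Hist           788
Phys           139
filter rows where grade_rank > 139:
        grade_rank
course            
Bio            620
Hist           788
sort by grade_rank descending:
        grade_rank
course            
Hist           788
Bio            620
add column grade_rank_x2 = t['grade_rank'] * 2:
        grade_rank  grade_rank_x2
course                           
Hist           788           1576
Bio            620           1240
The value at position 0, column 'grade_rank_x2' is 1576.

1576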